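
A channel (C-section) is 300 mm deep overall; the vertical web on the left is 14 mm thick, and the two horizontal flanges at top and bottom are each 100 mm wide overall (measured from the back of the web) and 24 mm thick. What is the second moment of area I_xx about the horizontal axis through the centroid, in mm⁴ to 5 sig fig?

Break the section into simple shapes (no overlaps), measuring from the bottom-left corner of the bounding box.
Web: 14 × 300, A = 4 200 mm², y = 150 mm, Ī = 31 500 000 mm⁴.
Top flange (beyond web): 86 × 24, A = 2 064 mm², y = 288 mm, Ī = 99 072 mm⁴.
Bottom flange (beyond web): 86 × 24, A = 2 064 mm², y = 12 mm, Ī = 99 072 mm⁴.
By symmetry the centroid is at mid-height, ȳ = 150 mm.
Transfer each piece to the horizontal axis through the centroid using Ī + A·d² with d = y − 150:
  web: d = 0 mm → contributes +31 500 000 mm⁴
  top flange (beyond web): d = 138 mm → contributes +39 405 888 mm⁴
  bottom flange (beyond web): d = -138 mm → contributes +39 405 888 mm⁴
Total I = 110 311 776 mm⁴.

I_xx ≈ 1.1031 × 10⁸ mm⁴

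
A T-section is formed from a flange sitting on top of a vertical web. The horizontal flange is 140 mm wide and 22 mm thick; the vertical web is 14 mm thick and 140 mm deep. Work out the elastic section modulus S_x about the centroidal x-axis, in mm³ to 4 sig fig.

S_x ≈ 9.359 × 10⁴ mm³

Treat the section as a set of non-overlapping primitives; coordinates are from the bounding-box lower-left.
Flange: 140 × 22, A = 3 080 mm², y = 151 mm, Ī = 124 227 mm⁴.
Web: 14 × 140, A = 1 960 mm², y = 70 mm, Ī = 3 201 333 mm⁴.
Centroid: ȳ = ΣA·y / ΣA = 119.5 mm.
Transfer each piece to the centroidal x-axis using Ī + A·d² with d = y − 119.5:
  flange: d = 31.5 mm → contributes +3 180 357 mm⁴
  web: d = -49.5 mm → contributes +8 003 823 mm⁴
Total I = 11 184 180 mm⁴.
Extreme fibre distance c = 119.5 mm; S = I/c = 93591.5 mm³.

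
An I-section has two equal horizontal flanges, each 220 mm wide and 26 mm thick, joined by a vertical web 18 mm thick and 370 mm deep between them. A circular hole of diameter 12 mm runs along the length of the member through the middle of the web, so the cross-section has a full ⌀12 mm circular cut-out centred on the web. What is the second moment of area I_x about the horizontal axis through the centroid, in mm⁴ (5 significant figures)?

Treat the section as a set of non-overlapping primitives; coordinates are from the bounding-box lower-left.
Bottom flange: 220 × 26, A = 5 720 mm², y = 13 mm, Ī = 322226.7 mm⁴.
Web: 18 × 370, A = 6 660 mm², y = 211 mm, Ī = 75 979 500 mm⁴.
Top flange: 220 × 26, A = 5 720 mm², y = 409 mm, Ī = 322226.7 mm⁴.
Hole (subtracted): ⌀12, A = 113.0973 mm², y = 211 mm, Ī = 1017.876 mm⁴.
By symmetry the centroid is at mid-height, ȳ = 211 mm.
Transfer each piece to the horizontal axis through the centroid using Ī + A·d² with d = y − 211:
  bottom flange: d = -198 mm → contributes +224 569 107 mm⁴
  web: d = 0 mm → contributes +75 979 500 mm⁴
  top flange: d = 198 mm → contributes +224 569 107 mm⁴
  hole: d = 0 mm → contributes −1017.876 mm⁴
Total I = 525 116 695 mm⁴.

I_x ≈ 5.2512 × 10⁸ mm⁴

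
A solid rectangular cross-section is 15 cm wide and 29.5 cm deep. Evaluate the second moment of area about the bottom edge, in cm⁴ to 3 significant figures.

The section: 15 × 29.5, A = 442.5 cm², y = 14.75 cm, Ī = 32 090 cm⁴.
Transfer it to the base of the section using Ī + A·d² with d = y − 0:
  the section: d = 14.75 cm → contributes +128 362 cm⁴
Total I = 128 362 cm⁴.

I_base ≈ 1.28 × 10⁵ cm⁴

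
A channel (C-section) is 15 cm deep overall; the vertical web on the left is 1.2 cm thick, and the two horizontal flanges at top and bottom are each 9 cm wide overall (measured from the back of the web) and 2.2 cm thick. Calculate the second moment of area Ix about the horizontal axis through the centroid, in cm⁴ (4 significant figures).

Break the section into simple shapes (no overlaps), measuring from the bottom-left corner of the bounding box.
Web: 1.2 × 15, A = 18 cm², y = 7.5 cm, Ī = 337.5 cm⁴.
Top flange (beyond web): 7.8 × 2.2, A = 17.16 cm², y = 13.9 cm, Ī = 6.9212 cm⁴.
Bottom flange (beyond web): 7.8 × 2.2, A = 17.16 cm², y = 1.1 cm, Ī = 6.9212 cm⁴.
By symmetry the centroid is at mid-height, ȳ = 7.5 cm.
Transfer each piece to the horizontal axis through the centroid using Ī + A·d² with d = y − 7.5:
  web: d = 0 cm → contributes +337.5 cm⁴
  top flange (beyond web): d = 6.4 cm → contributes +709.795 cm⁴
  bottom flange (beyond web): d = -6.4 cm → contributes +709.795 cm⁴
Total I = 1757.09 cm⁴.

Ix ≈ 1757 cm⁴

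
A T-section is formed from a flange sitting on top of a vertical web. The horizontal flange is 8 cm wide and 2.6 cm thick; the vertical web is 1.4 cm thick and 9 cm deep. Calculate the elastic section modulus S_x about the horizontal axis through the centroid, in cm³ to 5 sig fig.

Decompose the section into non-overlapping parts with the origin at the bottom-left of its bounding rectangle.
Flange: 8 × 2.6, A = 20.8 cm², y = 10.3 cm, Ī = 11.71733 cm⁴.
Web: 1.4 × 9, A = 12.6 cm², y = 4.5 cm, Ī = 85.05 cm⁴.
Centroid: ȳ = ΣA·y / ΣA = 8.111976 cm.
Transfer each piece to the horizontal axis through the centroid using Ī + A·d² with d = y − 8.111976:
  flange: d = 2.188024 cm → contributes +111.2963 cm⁴
  web: d = -3.611976 cm → contributes +249.4343 cm⁴
Total I = 360.7305 cm⁴.
Extreme fibre distance c = 8.111976 cm; S = I/c = 44.46889 cm³.

S_x ≈ 44.469 cm³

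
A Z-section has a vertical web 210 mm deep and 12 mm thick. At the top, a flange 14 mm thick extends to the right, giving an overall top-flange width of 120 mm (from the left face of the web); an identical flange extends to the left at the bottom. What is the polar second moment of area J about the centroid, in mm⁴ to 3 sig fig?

Decompose the section into non-overlapping parts with the origin at the bottom-left of its bounding rectangle.
Web: 12 × 210, A = 2 520 mm², y = 105 mm, Ī = 9 261 000 mm⁴.
Top flange (beyond web): 108 × 14, A = 1 512 mm², y = 203 mm, Ī = 24 696 mm⁴.
Bottom flange (beyond web): 108 × 14, A = 1 512 mm², y = 7 mm, Ī = 24 696 mm⁴.
Centroid: ȳ = ΣA·y / ΣA = 105 mm.
Transfer each piece to the centroidal x-axis using Ī + A·d² with d = y − 105:
  web: d = 0 mm → contributes +9 261 000 mm⁴
  top flange (beyond web): d = 98 mm → contributes +14 545 944 mm⁴
  bottom flange (beyond web): d = -98 mm → contributes +14 545 944 mm⁴
Total I = 38 352 888 mm⁴.
For the y-axis: x̄ = 114 mm.
Repeating about the centroidal y-axis gives I_y = 13 855 968 mm⁴.
Polar second moment: J = I_x + I_y = 52 208 856 mm⁴.

J ≈ 5.22 × 10⁷ mm⁴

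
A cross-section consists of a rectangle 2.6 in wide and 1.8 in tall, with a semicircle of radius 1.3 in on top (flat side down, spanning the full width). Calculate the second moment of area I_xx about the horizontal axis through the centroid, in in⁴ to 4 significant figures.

I_xx ≈ 5.147 in⁴

Split into non-overlapping primitives; take the origin at the lower-left of the bounding box.
Rectangular body: 2.6 × 1.8, A = 4.68 in², y = 0.9 in, Ī = 1.2636 in⁴.
Semicircular cap: semicircle r = 1.3, A = 2.65465 in², y = 2.35174 in, Ī = 0.313477 in⁴.
Centroid: ȳ = ΣA·y / ΣA = 1.42543 in.
Transfer each piece to the horizontal axis through the centroid using Ī + A·d² with d = y − 1.42543:
  rectangular body: d = -0.525431 in → contributes +2.55564 in⁴
  semicircular cap: d = 0.926306 in → contributes +2.59128 in⁴
Total I = 5.14692 in⁴.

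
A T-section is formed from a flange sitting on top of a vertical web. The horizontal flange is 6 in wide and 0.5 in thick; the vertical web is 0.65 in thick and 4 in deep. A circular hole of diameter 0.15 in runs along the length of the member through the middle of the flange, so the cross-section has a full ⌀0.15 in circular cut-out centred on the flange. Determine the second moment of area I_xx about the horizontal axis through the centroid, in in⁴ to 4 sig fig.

Decompose the section into non-overlapping parts with the origin at the bottom-left of its bounding rectangle.
Flange: 6 × 0.5, A = 3 in², y = 4.25 in, Ī = 0.0625 in⁴.
Web: 0.65 × 4, A = 2.6 in², y = 2 in, Ī = 3.46667 in⁴.
Hole (subtracted): ⌀0.15, A = 0.0176715 in², y = 4.25 in, Ī = 0.0000248505 in⁴.
Centroid: ȳ = ΣA·y / ΣA = 3.20205 in.
Transfer each piece to the horizontal axis through the centroid using Ī + A·d² with d = y − 3.20205:
  flange: d = 1.04795 in → contributes +3.3571 in⁴
  web: d = -1.20205 in → contributes +7.22347 in⁴
  hole: d = 1.04795 in → contributes −0.0194316 in⁴
Total I = 10.5611 in⁴.

I_xx ≈ 10.56 in⁴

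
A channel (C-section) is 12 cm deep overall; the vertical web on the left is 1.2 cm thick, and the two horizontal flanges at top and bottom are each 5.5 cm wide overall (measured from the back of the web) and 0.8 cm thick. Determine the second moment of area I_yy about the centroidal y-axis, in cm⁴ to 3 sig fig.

I_yy ≈ 47.5 cm⁴

Break the section into simple shapes (no overlaps), measuring from the bottom-left corner of the bounding box.
Web: 1.2 × 12, A = 14.4 cm², x = 0.6 cm, Ī = 1.728 cm⁴.
Top flange (beyond web): 4.3 × 0.8, A = 3.44 cm², x = 3.35 cm, Ī = 5.3005 cm⁴.
Bottom flange (beyond web): 4.3 × 0.8, A = 3.44 cm², x = 3.35 cm, Ī = 5.3005 cm⁴.
Centroid: x̄ = ΣA·x / ΣA = 1.4891 cm.
Transfer each piece to the centroidal y-axis using Ī + A·d² with d = x − 1.4891:
  web: d = -0.8891 cm → contributes +13.111 cm⁴
  top flange (beyond web): d = 1.8609 cm → contributes +17.213 cm⁴
  bottom flange (beyond web): d = 1.8609 cm → contributes +17.213 cm⁴
Total I = 47.537 cm⁴.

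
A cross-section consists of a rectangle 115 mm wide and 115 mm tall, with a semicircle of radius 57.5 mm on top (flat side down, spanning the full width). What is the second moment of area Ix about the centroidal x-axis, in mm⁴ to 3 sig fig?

Treat the section as a set of non-overlapping primitives; coordinates are from the bounding-box lower-left.
Rectangular body: 115 × 115, A = 13 225 mm², y = 57.5 mm, Ī = 14 575 052 mm⁴.
Semicircular cap: semicircle r = 57.5, A = 5193.4 mm², y = 139.4 mm, Ī = 1 199 785 mm⁴.
Centroid: ȳ = ΣA·y / ΣA = 80.594 mm.
Transfer each piece to the centroidal x-axis using Ī + A·d² with d = y − 80.594:
  rectangular body: d = -23.094 mm → contributes +21 628 615 mm⁴
  semicircular cap: d = 58.809 mm → contributes +19 161 535 mm⁴
Total I = 40 790 150 mm⁴.

Ix ≈ 4.08 × 10⁷ mm⁴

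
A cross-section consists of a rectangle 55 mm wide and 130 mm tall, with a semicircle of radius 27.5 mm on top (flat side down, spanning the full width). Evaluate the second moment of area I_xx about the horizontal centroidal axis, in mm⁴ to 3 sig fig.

Decompose the section into non-overlapping parts with the origin at the bottom-left of its bounding rectangle.
Rectangular body: 55 × 130, A = 7 150 mm², y = 65 mm, Ī = 10 069 583 mm⁴.
Semicircular cap: semicircle r = 27.5, A = 1187.9 mm², y = 141.67 mm, Ī = 62 772 mm⁴.
Centroid: ȳ = ΣA·y / ΣA = 75.923 mm.
Transfer each piece to the horizontal centroidal axis using Ī + A·d² with d = y − 75.923:
  rectangular body: d = -10.923 mm → contributes +10 922 739 mm⁴
  semicircular cap: d = 65.748 mm → contributes +5 197 870 mm⁴
Total I = 16 120 609 mm⁴.

I_xx ≈ 1.61 × 10⁷ mm⁴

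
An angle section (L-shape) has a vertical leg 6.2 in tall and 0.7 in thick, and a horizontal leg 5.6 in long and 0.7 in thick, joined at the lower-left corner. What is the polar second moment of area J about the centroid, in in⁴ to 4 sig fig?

J ≈ 50.59 in⁴

Break the section into simple shapes (no overlaps), measuring from the bottom-left corner of the bounding box.
Vertical leg: 0.7 × 6.2, A = 4.34 in², y = 3.1 in, Ī = 13.9025 in⁴.
Horizontal leg (remainder): 4.9 × 0.7, A = 3.43 in², y = 0.35 in, Ī = 0.140058 in⁴.
Centroid: ȳ = ΣA·y / ΣA = 1.88604 in.
Transfer each piece to the centroidal x-axis using Ī + A·d² with d = y − 1.88604:
  vertical leg: d = 1.21396 in → contributes +20.2984 in⁴
  horizontal leg (remainder): d = -1.53604 in → contributes +8.23282 in⁴
Total I = 28.5312 in⁴.
For the y-axis: x̄ = 1.58604 in.
Repeating about the centroidal y-axis gives I_y = 22.0604 in⁴.
Polar second moment: J = I_x + I_y = 50.5916 in⁴.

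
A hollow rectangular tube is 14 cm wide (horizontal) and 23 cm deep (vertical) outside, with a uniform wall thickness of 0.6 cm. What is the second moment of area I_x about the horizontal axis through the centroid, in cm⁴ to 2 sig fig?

Split into non-overlapping primitives; take the origin at the lower-left of the bounding box.
Outer rectangle: 14 × 23, A = 322 cm², y = 11.5 cm, Ī = 14 195 cm⁴.
Inner void (subtracted): 12.8 × 21.8, A = 279 cm², y = 11.5 cm, Ī = 11 051 cm⁴.
By symmetry the centroid is at mid-height, ȳ = 11.5 cm.
All pieces are centred on the horizontal axis through the centroid, so I = ΣĪ (holes subtracted) = 3 144 cm⁴.

I_x ≈ 3100 cm⁴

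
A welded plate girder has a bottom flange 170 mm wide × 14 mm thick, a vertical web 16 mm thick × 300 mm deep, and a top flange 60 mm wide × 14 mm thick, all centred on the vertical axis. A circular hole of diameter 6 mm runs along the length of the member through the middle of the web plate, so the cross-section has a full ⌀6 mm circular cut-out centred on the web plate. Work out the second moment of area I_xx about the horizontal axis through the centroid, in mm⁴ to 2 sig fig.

I_xx ≈ 1.1 × 10⁸ mm⁴

Break the section into simple shapes (no overlaps), measuring from the bottom-left corner of the bounding box.
Bottom plate: 170 × 14, A = 2 380 mm², y = 7 mm, Ī = 38 873 mm⁴.
Web plate: 16 × 300, A = 4 800 mm², y = 164 mm, Ī = 36 000 000 mm⁴.
Top plate: 60 × 14, A = 840 mm², y = 321 mm, Ī = 13 720 mm⁴.
Hole (subtracted): ⌀6, A = 28.27 mm², y = 164 mm, Ī = 63.62 mm⁴.
Centroid: ȳ = ΣA·y / ΣA = 133.7 mm.
Transfer each piece to the horizontal axis through the centroid using Ī + A·d² with d = y − 133.7:
  bottom plate: d = -126.7 mm → contributes +38 272 625 mm⁴
  web plate: d = 30.25 mm → contributes +40 393 401 mm⁴
  top plate: d = 187.3 mm → contributes +29 467 465 mm⁴
  hole: d = 30.25 mm → contributes −25 943 mm⁴
Total I = 108 107 548 mm⁴.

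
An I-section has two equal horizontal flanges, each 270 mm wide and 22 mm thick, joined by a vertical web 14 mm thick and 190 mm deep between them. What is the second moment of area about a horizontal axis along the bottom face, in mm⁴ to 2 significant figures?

Treat the section as a set of non-overlapping primitives; coordinates are from the bounding-box lower-left.
Bottom flange: 270 × 22, A = 5 940 mm², y = 11 mm, Ī = 239 580 mm⁴.
Web: 14 × 190, A = 2 660 mm², y = 117 mm, Ī = 8 002 167 mm⁴.
Top flange: 270 × 22, A = 5 940 mm², y = 223 mm, Ī = 239 580 mm⁴.
Transfer each piece to the base of the section using Ī + A·d² with d = y − 0:
  bottom flange: d = 11 mm → contributes +958 320 mm⁴
  web: d = 117 mm → contributes +44 414 907 mm⁴
  top flange: d = 223 mm → contributes +295 629 840 mm⁴
Total I = 341 003 067 mm⁴.

I_base ≈ 3.4 × 10⁸ mm⁴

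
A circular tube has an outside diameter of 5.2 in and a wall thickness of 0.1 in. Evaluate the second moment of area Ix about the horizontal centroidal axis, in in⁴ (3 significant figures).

Treat the section as a set of non-overlapping primitives; coordinates are from the bounding-box lower-left.
Outer circle: ⌀5.2, A = 21.237 in², y = 2.6 in, Ī = 35.891 in⁴.
Bore (subtracted): ⌀5, A = 19.635 in², y = 2.6 in, Ī = 30.68 in⁴.
By symmetry the centroid is at mid-height, ȳ = 2.6 in.
All pieces are centred on the horizontal centroidal axis, so I = ΣĪ (holes subtracted) = 5.2112 in⁴.

Ix ≈ 5.21 in⁴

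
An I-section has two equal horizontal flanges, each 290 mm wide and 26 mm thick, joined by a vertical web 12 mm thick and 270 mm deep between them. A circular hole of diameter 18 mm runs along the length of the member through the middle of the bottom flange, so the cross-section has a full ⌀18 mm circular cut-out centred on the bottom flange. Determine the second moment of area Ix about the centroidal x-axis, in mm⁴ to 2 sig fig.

Break the section into simple shapes (no overlaps), measuring from the bottom-left corner of the bounding box.
Bottom flange: 290 × 26, A = 7 540 mm², y = 13 mm, Ī = 424 753 mm⁴.
Web: 12 × 270, A = 3 240 mm², y = 161 mm, Ī = 19 683 000 mm⁴.
Top flange: 290 × 26, A = 7 540 mm², y = 309 mm, Ī = 424 753 mm⁴.
Hole (subtracted): ⌀18, A = 254.5 mm², y = 13 mm, Ī = 5 153 mm⁴.
Centroid: ȳ = ΣA·y / ΣA = 163.1 mm.
Transfer each piece to the centroidal x-axis using Ī + A·d² with d = y − 163.1:
  bottom flange: d = -150.1 mm → contributes +170 266 424 mm⁴
  web: d = -2.085 mm → contributes +19 697 081 mm⁴
  top flange: d = 145.9 mm → contributes +160 960 941 mm⁴
  hole: d = -150.1 mm → contributes −5 737 174 mm⁴
Total I = 345 187 271 mm⁴.

Ix ≈ 3.5 × 10⁸ mm⁴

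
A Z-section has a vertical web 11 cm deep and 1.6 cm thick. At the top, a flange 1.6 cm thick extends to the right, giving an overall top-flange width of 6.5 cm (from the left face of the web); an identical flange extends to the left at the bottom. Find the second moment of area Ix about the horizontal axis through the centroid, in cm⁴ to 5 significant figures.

Ix ≈ 527.18 cm⁴

Split into non-overlapping primitives; take the origin at the lower-left of the bounding box.
Web: 1.6 × 11, A = 17.6 cm², y = 5.5 cm, Ī = 177.4667 cm⁴.
Top flange (beyond web): 4.9 × 1.6, A = 7.84 cm², y = 10.2 cm, Ī = 1.672533 cm⁴.
Bottom flange (beyond web): 4.9 × 1.6, A = 7.84 cm², y = 0.8 cm, Ī = 1.672533 cm⁴.
Centroid: ȳ = ΣA·y / ΣA = 5.5 cm.
Transfer each piece to the horizontal axis through the centroid using Ī + A·d² with d = y − 5.5:
  web: d = 0 cm → contributes +177.4667 cm⁴
  top flange (beyond web): d = 4.7 cm → contributes +174.8581 cm⁴
  bottom flange (beyond web): d = -4.7 cm → contributes +174.8581 cm⁴
Total I = 527.1829 cm⁴.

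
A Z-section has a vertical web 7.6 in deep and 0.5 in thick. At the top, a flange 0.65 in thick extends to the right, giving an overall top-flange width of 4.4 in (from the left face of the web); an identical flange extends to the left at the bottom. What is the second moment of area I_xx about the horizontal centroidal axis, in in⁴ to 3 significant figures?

I_xx ≈ 79.7 in⁴

Break the section into simple shapes (no overlaps), measuring from the bottom-left corner of the bounding box.
Web: 0.5 × 7.6, A = 3.8 in², y = 3.8 in, Ī = 18.291 in⁴.
Top flange (beyond web): 3.9 × 0.65, A = 2.535 in², y = 7.275 in, Ī = 0.089253 in⁴.
Bottom flange (beyond web): 3.9 × 0.65, A = 2.535 in², y = 0.325 in, Ī = 0.089253 in⁴.
Centroid: ȳ = ΣA·y / ΣA = 3.8 in.
Transfer each piece to the horizontal centroidal axis using Ī + A·d² with d = y − 3.8:
  web: d = 0 in → contributes +18.291 in⁴
  top flange (beyond web): d = 3.475 in → contributes +30.701 in⁴
  bottom flange (beyond web): d = -3.475 in → contributes +30.701 in⁴
Total I = 79.693 in⁴.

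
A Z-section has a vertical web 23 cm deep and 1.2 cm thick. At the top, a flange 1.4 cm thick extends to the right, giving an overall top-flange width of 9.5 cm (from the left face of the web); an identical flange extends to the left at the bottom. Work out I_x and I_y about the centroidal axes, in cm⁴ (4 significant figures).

I_x ≈ 3931 cm⁴, I_y ≈ 661.1 cm⁴

Treat the section as a set of non-overlapping primitives; coordinates are from the bounding-box lower-left.
Web: 1.2 × 23, A = 27.6 cm², y = 11.5 cm, Ī = 1216.7 cm⁴.
Top flange (beyond web): 8.3 × 1.4, A = 11.62 cm², y = 22.3 cm, Ī = 1.89793 cm⁴.
Bottom flange (beyond web): 8.3 × 1.4, A = 11.62 cm², y = 0.7 cm, Ī = 1.89793 cm⁴.
Centroid: ȳ = ΣA·y / ΣA = 11.5 cm.
Transfer each piece to the centroidal x-axis using Ī + A·d² with d = y − 11.5:
  web: d = 0 cm → contributes +1216.7 cm⁴
  top flange (beyond web): d = 10.8 cm → contributes +1357.25 cm⁴
  bottom flange (beyond web): d = -10.8 cm → contributes +1357.25 cm⁴
Total I = 3931.21 cm⁴.
For the y-axis: x̄ = 8.9 cm.
Repeating about the centroidal y-axis gives I_y = 661.081 cm⁴.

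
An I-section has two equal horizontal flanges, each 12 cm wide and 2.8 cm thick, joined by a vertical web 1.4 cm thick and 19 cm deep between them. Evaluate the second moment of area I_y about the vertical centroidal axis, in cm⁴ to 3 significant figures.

Treat the section as a set of non-overlapping primitives; coordinates are from the bounding-box lower-left.
Bottom flange: 12 × 2.8, A = 33.6 cm², x = 6 cm, Ī = 403.2 cm⁴.
Web: 1.4 × 19, A = 26.6 cm², x = 6 cm, Ī = 4.3447 cm⁴.
Top flange: 12 × 2.8, A = 33.6 cm², x = 6 cm, Ī = 403.2 cm⁴.
By symmetry the centroid is at mid-width, x̄ = 6 cm.
All pieces are centred on the vertical centroidal axis, so I = ΣĪ = 810.74 cm⁴.

I_y ≈ 811 cm⁴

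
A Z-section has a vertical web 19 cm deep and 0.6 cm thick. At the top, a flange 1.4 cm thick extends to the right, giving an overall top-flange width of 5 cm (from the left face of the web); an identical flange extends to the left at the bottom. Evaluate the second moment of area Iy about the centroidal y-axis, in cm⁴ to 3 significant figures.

Iy ≈ 97.2 cm⁴

Treat the section as a set of non-overlapping primitives; coordinates are from the bounding-box lower-left.
Web: 0.6 × 19, A = 11.4 cm², x = 4.7 cm, Ī = 0.342 cm⁴.
Top flange (beyond web): 4.4 × 1.4, A = 6.16 cm², x = 7.2 cm, Ī = 9.9381 cm⁴.
Bottom flange (beyond web): 4.4 × 1.4, A = 6.16 cm², x = 2.2 cm, Ī = 9.9381 cm⁴.
Centroid: x̄ = ΣA·x / ΣA = 4.7 cm.
Transfer each piece to the centroidal y-axis using Ī + A·d² with d = x − 4.7:
  web: d = 0 cm → contributes +0.342 cm⁴
  top flange (beyond web): d = 2.5 cm → contributes +48.438 cm⁴
  bottom flange (beyond web): d = -2.5 cm → contributes +48.438 cm⁴
Total I = 97.218 cm⁴.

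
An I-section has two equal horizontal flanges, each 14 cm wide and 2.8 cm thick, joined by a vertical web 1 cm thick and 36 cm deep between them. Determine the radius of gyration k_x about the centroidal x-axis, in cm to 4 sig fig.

k_x ≈ 17.10 cm

Split into non-overlapping primitives; take the origin at the lower-left of the bounding box.
Bottom flange: 14 × 2.8, A = 39.2 cm², y = 1.4 cm, Ī = 25.6107 cm⁴.
Web: 1 × 36, A = 36 cm², y = 20.8 cm, Ī = 3 888 cm⁴.
Top flange: 14 × 2.8, A = 39.2 cm², y = 40.2 cm, Ī = 25.6107 cm⁴.
By symmetry the centroid is at mid-height, ȳ = 20.8 cm.
Transfer each piece to the centroidal x-axis using Ī + A·d² with d = y − 20.8:
  bottom flange: d = -19.4 cm → contributes +14778.9 cm⁴
  web: d = 0 cm → contributes +3 888 cm⁴
  top flange: d = 19.4 cm → contributes +14778.9 cm⁴
Total I = 33445.8 cm⁴.
Radius of gyration: k = √(I/A) = √(33445.8 / 114.4) = 17.0985 cm.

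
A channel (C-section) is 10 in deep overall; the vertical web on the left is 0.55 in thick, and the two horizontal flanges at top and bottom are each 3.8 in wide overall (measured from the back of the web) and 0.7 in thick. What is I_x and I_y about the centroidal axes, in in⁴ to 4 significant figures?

I_x ≈ 144.4 in⁴, I_y ≈ 13.13 in⁴

Split into non-overlapping primitives; take the origin at the lower-left of the bounding box.
Web: 0.55 × 10, A = 5.5 in², y = 5 in, Ī = 45.8333 in⁴.
Top flange (beyond web): 3.25 × 0.7, A = 2.275 in², y = 9.65 in, Ī = 0.0928958 in⁴.
Bottom flange (beyond web): 3.25 × 0.7, A = 2.275 in², y = 0.35 in, Ī = 0.0928958 in⁴.
By symmetry the centroid is at mid-height, ȳ = 5 in.
Transfer each piece to the centroidal x-axis using Ī + A·d² with d = y − 5:
  web: d = 0 in → contributes +45.8333 in⁴
  top flange (beyond web): d = 4.65 in → contributes +49.2841 in⁴
  bottom flange (beyond web): d = -4.65 in → contributes +49.2841 in⁴
Total I = 144.402 in⁴.
For the y-axis: x̄ = 1.1352 in.
Repeating about the centroidal y-axis gives I_y = 13.1327 in⁴.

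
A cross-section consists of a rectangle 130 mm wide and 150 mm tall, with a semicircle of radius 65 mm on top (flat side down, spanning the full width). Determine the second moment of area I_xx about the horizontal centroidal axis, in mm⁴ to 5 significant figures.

Split into non-overlapping primitives; take the origin at the lower-left of the bounding box.
Rectangular body: 130 × 150, A = 19 500 mm², y = 75 mm, Ī = 36 562 500 mm⁴.
Semicircular cap: semicircle r = 65, A = 6636.614 mm², y = 177.5869 mm, Ī = 1 959 230 mm⁴.
Centroid: ȳ = ΣA·y / ΣA = 101.0489 mm.
Transfer each piece to the horizontal centroidal axis using Ī + A·d² with d = y − 101.0489:
  rectangular body: d = -26.04888 mm → contributes +49 794 106 mm⁴
  semicircular cap: d = 76.53798 mm → contributes +40 836 933 mm⁴
Total I = 90 631 040 mm⁴.

I_xx ≈ 9.0631 × 10⁷ mm⁴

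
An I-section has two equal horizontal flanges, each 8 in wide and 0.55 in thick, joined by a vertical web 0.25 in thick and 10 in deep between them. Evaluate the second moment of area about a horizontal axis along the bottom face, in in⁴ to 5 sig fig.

I_base ≈ 613.99 in⁴

Decompose the section into non-overlapping parts with the origin at the bottom-left of its bounding rectangle.
Bottom flange: 8 × 0.55, A = 4.4 in², y = 0.275 in, Ī = 0.1109167 in⁴.
Web: 0.25 × 10, A = 2.5 in², y = 5.55 in, Ī = 20.83333 in⁴.
Top flange: 8 × 0.55, A = 4.4 in², y = 10.825 in, Ī = 0.1109167 in⁴.
Transfer each piece to the base of the section using Ī + A·d² with d = y − 0:
  bottom flange: d = 0.275 in → contributes +0.4436667 in⁴
  web: d = 5.55 in → contributes +97.83958 in⁴
  top flange: d = 10.825 in → contributes +515.7057 in⁴
Total I = 613.9889 in⁴.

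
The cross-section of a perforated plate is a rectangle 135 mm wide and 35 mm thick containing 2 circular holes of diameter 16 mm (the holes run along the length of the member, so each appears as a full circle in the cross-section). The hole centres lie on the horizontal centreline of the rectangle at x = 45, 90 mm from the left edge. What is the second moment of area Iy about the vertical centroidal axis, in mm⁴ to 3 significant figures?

Iy ≈ 6.97 × 10⁶ mm⁴

Break the section into simple shapes (no overlaps), measuring from the bottom-left corner of the bounding box.
Plate: 135 × 35, A = 4 725 mm², x = 67.5 mm, Ī = 7 176 094 mm⁴.
Hole 1 (subtracted): ⌀16, A = 201.06 mm², x = 45 mm, Ī = 3 217 mm⁴.
Hole 2 (subtracted): ⌀16, A = 201.06 mm², x = 90 mm, Ī = 3 217 mm⁴.
By symmetry the centroid is at mid-width, x̄ = 67.5 mm.
Transfer each piece to the vertical centroidal axis using Ī + A·d² with d = x − 67.5:
  plate: d = 0 mm → contributes +7 176 094 mm⁴
  hole 1: d = -22.5 mm → contributes −105 005 mm⁴
  hole 2: d = 22.5 mm → contributes −105 005 mm⁴
Total I = 6 966 085 mm⁴.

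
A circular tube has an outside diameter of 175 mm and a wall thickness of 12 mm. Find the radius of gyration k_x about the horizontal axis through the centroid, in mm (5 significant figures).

Break the section into simple shapes (no overlaps), measuring from the bottom-left corner of the bounding box.
Outer circle: ⌀175, A = 24052.82 mm², y = 87.5 mm, Ī = 46 038 598 mm⁴.
Bore (subtracted): ⌀151, A = 17907.86 mm², y = 87.5 mm, Ī = 25 519 825 mm⁴.
By symmetry the centroid is at mid-height, ȳ = 87.5 mm.
All pieces are centred on the horizontal axis through the centroid, so I = ΣĪ (holes subtracted) = 20 518 774 mm⁴.
Radius of gyration: k = √(I/A) = √(20 518 774 / 6144.955) = 57.78516 mm.

k_x ≈ 57.785 mm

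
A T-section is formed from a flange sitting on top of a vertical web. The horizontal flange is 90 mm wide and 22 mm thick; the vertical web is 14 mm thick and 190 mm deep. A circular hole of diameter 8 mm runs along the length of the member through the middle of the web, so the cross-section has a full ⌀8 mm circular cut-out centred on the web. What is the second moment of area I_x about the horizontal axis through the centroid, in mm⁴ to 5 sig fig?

Break the section into simple shapes (no overlaps), measuring from the bottom-left corner of the bounding box.
Flange: 90 × 22, A = 1 980 mm², y = 201 mm, Ī = 79 860 mm⁴.
Web: 14 × 190, A = 2 660 mm², y = 95 mm, Ī = 8 002 167 mm⁴.
Hole (subtracted): ⌀8, A = 50.26548 mm², y = 95 mm, Ī = 201.0619 mm⁴.
Centroid: ȳ = ΣA·y / ΣA = 140.7281 mm.
Transfer each piece to the horizontal axis through the centroid using Ī + A·d² with d = y − 140.7281:
  flange: d = 60.27186 mm → contributes +7 272 601 mm⁴
  web: d = -45.72814 mm → contributes +13 564 392 mm⁴
  hole: d = -45.72814 mm → contributes −105309.3 mm⁴
Total I = 20 731 685 mm⁴.

I_x ≈ 2.0732 × 10⁷ mm⁴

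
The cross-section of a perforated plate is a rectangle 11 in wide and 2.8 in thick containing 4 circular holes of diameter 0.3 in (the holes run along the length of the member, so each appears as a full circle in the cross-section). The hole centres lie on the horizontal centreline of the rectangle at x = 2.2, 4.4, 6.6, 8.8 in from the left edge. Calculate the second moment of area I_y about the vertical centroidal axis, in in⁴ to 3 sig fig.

Decompose the section into non-overlapping parts with the origin at the bottom-left of its bounding rectangle.
Plate: 11 × 2.8, A = 30.8 in², x = 5.5 in, Ī = 310.57 in⁴.
Hole 1 (subtracted): ⌀0.3, A = 0.070686 in², x = 2.2 in, Ī = 0.00039761 in⁴.
Hole 2 (subtracted): ⌀0.3, A = 0.070686 in², x = 4.4 in, Ī = 0.00039761 in⁴.
Hole 3 (subtracted): ⌀0.3, A = 0.070686 in², x = 6.6 in, Ī = 0.00039761 in⁴.
Hole 4 (subtracted): ⌀0.3, A = 0.070686 in², x = 8.8 in, Ī = 0.00039761 in⁴.
By symmetry the centroid is at mid-width, x̄ = 5.5 in.
Transfer each piece to the vertical centroidal axis using Ī + A·d² with d = x − 5.5:
  plate: d = 0 in → contributes +310.57 in⁴
  hole 1: d = -3.3 in → contributes −0.77017 in⁴
  hole 2: d = -1.1 in → contributes −0.085927 in⁴
  hole 3: d = 1.1 in → contributes −0.085927 in⁴
  hole 4: d = 3.3 in → contributes −0.77017 in⁴
Total I = 308.85 in⁴.

I_y ≈ 309 in⁴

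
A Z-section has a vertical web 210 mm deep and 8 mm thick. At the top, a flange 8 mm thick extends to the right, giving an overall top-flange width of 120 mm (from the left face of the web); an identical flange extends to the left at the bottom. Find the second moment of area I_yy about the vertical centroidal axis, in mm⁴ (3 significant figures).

Break the section into simple shapes (no overlaps), measuring from the bottom-left corner of the bounding box.
Web: 8 × 210, A = 1 680 mm², x = 116 mm, Ī = 8 960 mm⁴.
Top flange (beyond web): 112 × 8, A = 896 mm², x = 176 mm, Ī = 936 619 mm⁴.
Bottom flange (beyond web): 112 × 8, A = 896 mm², x = 56 mm, Ī = 936 619 mm⁴.
Centroid: x̄ = ΣA·x / ΣA = 116 mm.
Transfer each piece to the vertical centroidal axis using Ī + A·d² with d = x − 116:
  web: d = 0 mm → contributes +8 960 mm⁴
  top flange (beyond web): d = 60 mm → contributes +4 162 219 mm⁴
  bottom flange (beyond web): d = -60 mm → contributes +4 162 219 mm⁴
Total I = 8 333 397 mm⁴.

I_yy ≈ 8.33 × 10⁶ mm⁴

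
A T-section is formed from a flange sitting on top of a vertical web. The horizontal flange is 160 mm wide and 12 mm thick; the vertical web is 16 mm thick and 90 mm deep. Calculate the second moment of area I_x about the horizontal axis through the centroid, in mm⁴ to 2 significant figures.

I_x ≈ 3.1 × 10⁶ mm⁴

Split into non-overlapping primitives; take the origin at the lower-left of the bounding box.
Flange: 160 × 12, A = 1 920 mm², y = 96 mm, Ī = 23 040 mm⁴.
Web: 16 × 90, A = 1 440 mm², y = 45 mm, Ī = 972 000 mm⁴.
Centroid: ȳ = ΣA·y / ΣA = 74.14 mm.
Transfer each piece to the horizontal axis through the centroid using Ī + A·d² with d = y − 74.14:
  flange: d = 21.86 mm → contributes +940 291 mm⁴
  web: d = -29.14 mm → contributes +2 195 001 mm⁴
Total I = 3 135 291 mm⁴.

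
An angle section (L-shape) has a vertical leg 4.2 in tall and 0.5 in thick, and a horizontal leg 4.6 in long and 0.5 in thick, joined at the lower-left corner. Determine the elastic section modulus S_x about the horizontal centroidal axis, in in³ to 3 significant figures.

Decompose the section into non-overlapping parts with the origin at the bottom-left of its bounding rectangle.
Vertical leg: 0.5 × 4.2, A = 2.1 in², y = 2.1 in, Ī = 3.087 in⁴.
Horizontal leg (remainder): 4.1 × 0.5, A = 2.05 in², y = 0.25 in, Ī = 0.042708 in⁴.
Centroid: ȳ = ΣA·y / ΣA = 1.1861 in.
Transfer each piece to the horizontal centroidal axis using Ī + A·d² with d = y − 1.1861:
  vertical leg: d = 0.91386 in → contributes +4.8408 in⁴
  horizontal leg (remainder): d = -0.93614 in → contributes +1.8393 in⁴
Total I = 6.68 in⁴.
Extreme fibre distance c = 3.0139 in; S = I/c = 2.2164 in³.

S_x ≈ 2.22 in³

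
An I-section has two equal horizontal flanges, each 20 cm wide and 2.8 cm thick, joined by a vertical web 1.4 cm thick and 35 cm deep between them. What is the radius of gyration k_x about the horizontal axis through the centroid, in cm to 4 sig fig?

Treat the section as a set of non-overlapping primitives; coordinates are from the bounding-box lower-left.
Bottom flange: 20 × 2.8, A = 56 cm², y = 1.4 cm, Ī = 36.5867 cm⁴.
Web: 1.4 × 35, A = 49 cm², y = 20.3 cm, Ī = 5002.08 cm⁴.
Top flange: 20 × 2.8, A = 56 cm², y = 39.2 cm, Ī = 36.5867 cm⁴.
By symmetry the centroid is at mid-height, ȳ = 20.3 cm.
Transfer each piece to the horizontal axis through the centroid using Ī + A·d² with d = y − 20.3:
  bottom flange: d = -18.9 cm → contributes +20040.3 cm⁴
  web: d = 0 cm → contributes +5002.08 cm⁴
  top flange: d = 18.9 cm → contributes +20040.3 cm⁴
Total I = 45082.8 cm⁴.
Radius of gyration: k = √(I/A) = √(45082.8 / 161) = 16.7337 cm.

k_x ≈ 16.73 cm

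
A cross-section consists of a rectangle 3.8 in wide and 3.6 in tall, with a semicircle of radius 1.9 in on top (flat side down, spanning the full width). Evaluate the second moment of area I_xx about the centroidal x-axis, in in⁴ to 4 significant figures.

I_xx ≈ 43.44 in⁴

Decompose the section into non-overlapping parts with the origin at the bottom-left of its bounding rectangle.
Rectangular body: 3.8 × 3.6, A = 13.68 in², y = 1.8 in, Ī = 14.7744 in⁴.
Semicircular cap: semicircle r = 1.9, A = 5.67057 in², y = 4.40639 in, Ī = 1.43036 in⁴.
Centroid: ȳ = ΣA·y / ΣA = 2.56379 in.
Transfer each piece to the centroidal x-axis using Ī + A·d² with d = y − 2.56379:
  rectangular body: d = -0.763786 in → contributes +22.7549 in⁴
  semicircular cap: d = 1.8426 in → contributes +20.6829 in⁴
Total I = 43.4378 in⁴.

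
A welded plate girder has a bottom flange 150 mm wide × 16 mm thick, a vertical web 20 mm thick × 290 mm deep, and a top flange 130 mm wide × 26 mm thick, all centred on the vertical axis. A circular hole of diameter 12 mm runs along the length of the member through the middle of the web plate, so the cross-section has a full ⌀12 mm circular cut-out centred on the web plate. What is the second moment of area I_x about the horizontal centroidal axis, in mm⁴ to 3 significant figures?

I_x ≈ 1.79 × 10⁸ mm⁴

Decompose the section into non-overlapping parts with the origin at the bottom-left of its bounding rectangle.
Bottom plate: 150 × 16, A = 2 400 mm², y = 8 mm, Ī = 51 200 mm⁴.
Web plate: 20 × 290, A = 5 800 mm², y = 161 mm, Ī = 40 648 333 mm⁴.
Top plate: 130 × 26, A = 3 380 mm², y = 319 mm, Ī = 190 407 mm⁴.
Hole (subtracted): ⌀12, A = 113.1 mm², y = 161 mm, Ī = 1017.9 mm⁴.
Centroid: ȳ = ΣA·y / ΣA = 175.55 mm.
Transfer each piece to the horizontal centroidal axis using Ī + A·d² with d = y − 175.55:
  bottom plate: d = -167.55 mm → contributes +67 426 165 mm⁴
  web plate: d = -14.55 mm → contributes +41 876 157 mm⁴
  top plate: d = 143.45 mm → contributes +69 744 008 mm⁴
  hole: d = -14.55 mm → contributes −24 960 mm⁴
Total I = 179 021 370 mm⁴.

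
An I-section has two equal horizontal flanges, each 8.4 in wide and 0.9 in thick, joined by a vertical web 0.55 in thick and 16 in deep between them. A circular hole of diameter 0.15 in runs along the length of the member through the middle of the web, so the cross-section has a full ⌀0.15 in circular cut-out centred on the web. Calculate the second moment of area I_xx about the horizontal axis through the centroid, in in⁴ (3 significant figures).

I_xx ≈ 1270 in⁴

Decompose the section into non-overlapping parts with the origin at the bottom-left of its bounding rectangle.
Bottom flange: 8.4 × 0.9, A = 7.56 in², y = 0.45 in, Ī = 0.5103 in⁴.
Web: 0.55 × 16, A = 8.8 in², y = 8.9 in, Ī = 187.73 in⁴.
Top flange: 8.4 × 0.9, A = 7.56 in², y = 17.35 in, Ī = 0.5103 in⁴.
Hole (subtracted): ⌀0.15, A = 0.017671 in², y = 8.9 in, Ī = 0.00002485 in⁴.
By symmetry the centroid is at mid-height, ȳ = 8.9 in.
Transfer each piece to the horizontal axis through the centroid using Ī + A·d² with d = y − 8.9:
  bottom flange: d = -8.45 in → contributes +540.31 in⁴
  web: d = 0 in → contributes +187.73 in⁴
  top flange: d = 8.45 in → contributes +540.31 in⁴
  hole: d = 0 in → contributes −0.00002485 in⁴
Total I = 1268.4 in⁴.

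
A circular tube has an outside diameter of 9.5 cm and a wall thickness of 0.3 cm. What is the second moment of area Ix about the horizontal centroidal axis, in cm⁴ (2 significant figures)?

Treat the section as a set of non-overlapping primitives; coordinates are from the bounding-box lower-left.
Outer circle: ⌀9.5, A = 70.88 cm², y = 4.75 cm, Ī = 399.8 cm⁴.
Bore (subtracted): ⌀8.9, A = 62.21 cm², y = 4.75 cm, Ī = 308 cm⁴.
By symmetry the centroid is at mid-height, ȳ = 4.75 cm.
All pieces are centred on the horizontal centroidal axis, so I = ΣĪ (holes subtracted) = 91.83 cm⁴.

Ix ≈ 92 cm⁴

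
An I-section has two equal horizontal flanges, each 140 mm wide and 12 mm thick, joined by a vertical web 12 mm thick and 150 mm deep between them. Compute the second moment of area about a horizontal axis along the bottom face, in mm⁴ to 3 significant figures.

Treat the section as a set of non-overlapping primitives; coordinates are from the bounding-box lower-left.
Bottom flange: 140 × 12, A = 1 680 mm², y = 6 mm, Ī = 20 160 mm⁴.
Web: 12 × 150, A = 1 800 mm², y = 87 mm, Ī = 3 375 000 mm⁴.
Top flange: 140 × 12, A = 1 680 mm², y = 168 mm, Ī = 20 160 mm⁴.
Transfer each piece to the bottom edge using Ī + A·d² with d = y − 0:
  bottom flange: d = 6 mm → contributes +80 640 mm⁴
  web: d = 87 mm → contributes +16 999 200 mm⁴
  top flange: d = 168 mm → contributes +47 436 480 mm⁴
Total I = 64 516 320 mm⁴.

I_base ≈ 6.45 × 10⁷ mm⁴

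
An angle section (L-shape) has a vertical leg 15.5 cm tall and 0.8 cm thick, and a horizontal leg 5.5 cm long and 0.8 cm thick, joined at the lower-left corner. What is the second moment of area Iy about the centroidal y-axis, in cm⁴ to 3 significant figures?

Iy ≈ 29.4 cm⁴

Break the section into simple shapes (no overlaps), measuring from the bottom-left corner of the bounding box.
Vertical leg: 0.8 × 15.5, A = 12.4 cm², x = 0.4 cm, Ī = 0.66133 cm⁴.
Horizontal leg (remainder): 4.7 × 0.8, A = 3.76 cm², x = 3.15 cm, Ī = 6.9215 cm⁴.
Centroid: x̄ = ΣA·x / ΣA = 1.0399 cm.
Transfer each piece to the centroidal y-axis using Ī + A·d² with d = x − 1.0399:
  vertical leg: d = -0.63985 cm → contributes +5.738 cm⁴
  horizontal leg (remainder): d = 2.1101 cm → contributes +23.664 cm⁴
Total I = 29.402 cm⁴.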